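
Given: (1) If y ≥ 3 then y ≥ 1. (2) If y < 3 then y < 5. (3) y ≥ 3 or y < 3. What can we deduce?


Constructive dilemma: (P → Q) ∧ (R → S), P ∨ R ⊢ Q ∨ S
Premise 1: y ≥ 3 → y ≥ 1
Premise 2: y < 3 → y < 5
Premise 3: y ≥ 3 ∨ y < 3
Case 1: Assuming y ≥ 3, then by Premise 1, y ≥ 1.
Case 2: Assuming y < 3, then by Premise 2, y < 5.
Since one of y ≥ 3 or y < 3 must hold, we get y ≥ 1 or y < 5.

y ≥ 1 or y < 5.


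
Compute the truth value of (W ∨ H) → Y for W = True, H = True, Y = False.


W = True, H = True, Y = False
Step 1: W ∨ H = True OR True = True
Step 2: (True) → Y: false only when antecedent=True and Y=False.
Result: False

False


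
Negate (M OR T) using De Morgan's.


De Morgan's law: ¬(P ∨ Q) ≡ ¬P ∧ ¬Q
¬(M ∨ T) = ¬M ∧ ¬T

¬M ∧ ¬T


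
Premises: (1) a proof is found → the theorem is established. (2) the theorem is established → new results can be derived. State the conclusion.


Hypothetical syllogism: P → Q, Q → R ⊢ P → R
Premise 1: a proof is found → the theorem is established
Premise 2: the theorem is established → new results can be derived
Chain the implications: the middle term (the theorem is established) links the two.
Conclusion: If a proof is found, then new results can be derived.

If a proof is found, then new results can be derived.


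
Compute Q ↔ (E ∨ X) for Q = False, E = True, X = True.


Q = False, E = True, X = True
Step 1: E ∨ X = True OR True = True
Step 2: Q ↔ (True): true when both sides have same truth value.
Result: False ↔ True = False

False


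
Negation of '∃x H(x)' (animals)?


Original: ∃x H(x)
Rule: ¬∀→∃, ¬∃→∀, negate predicate.
Negation: ∀x ¬H(x)

∀x ¬H(x)


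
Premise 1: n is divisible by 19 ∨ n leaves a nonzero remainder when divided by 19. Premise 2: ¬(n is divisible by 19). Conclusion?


Disjunctive syllogism: P ∨ Q, ¬P ⊢ Q
Disjunction: n is divisible by 19 ∨ n leaves a nonzero remainder when divided by 19
We know it is not the case that n is divisible by 19.
By disjunctive syllogism, the other disjunct must be true.

n leaves a nonzero remainder when divided by 19


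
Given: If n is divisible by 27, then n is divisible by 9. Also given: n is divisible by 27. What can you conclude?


Modus ponens: P → Q, P ⊢ Q
P: n is divisible by 27
Q: n is divisible by 9
We have P → Q and P is true.
By modus ponens, Q must be true.

n is divisible by 9


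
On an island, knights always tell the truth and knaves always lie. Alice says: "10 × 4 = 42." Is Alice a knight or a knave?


Statement: "10 × 4 = 42."
Actual: 10 × 4 = 40
Claimed: 42
Statement is FALSE → Alice lies → Knave

Knave


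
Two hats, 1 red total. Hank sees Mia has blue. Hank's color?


Total red = 1, Mia = blue
Red accounted for: 0
Remaining for Hank: 1
Hank's hat is red.

red


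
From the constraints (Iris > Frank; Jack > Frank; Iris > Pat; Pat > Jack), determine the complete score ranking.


Constraints: Iris > Frank; Jack > Frank; Iris > Pat; Pat > Jack
Method: at each step, the next-highest is the one remaining person who never appears on the smaller side of a constraint between remaining people.
  Step 1: remaining {Pat, Iris, Jack, Frank}; on the smaller side: {Pat, Jack, Frank} → Iris is next (Iris > Frank; Iris > Pat).
  Step 2: remaining {Pat, Jack, Frank}; on the smaller side: {Jack, Frank} → Pat is next (Pat > Jack).
  Step 3: remaining {Jack, Frank}; on the smaller side: {Frank} → Jack is next (Jack > Frank).
  Step 4: only Frank remains → lowest.
Final ranking (highest to lowest):

Iris > Pat > Jack > Frank


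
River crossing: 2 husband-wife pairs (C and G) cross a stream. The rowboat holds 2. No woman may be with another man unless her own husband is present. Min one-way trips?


Label couples C and G.
1. WC+WG → (far: WC,WG; near: HC,HG)
2. WC ←   (far: WG; near: HC,HG,WC)
3. HC+HG → (far: HC,HG,WG; near: WC)
4. HC ←   (far: HG,WG; near: HC,WC)  — HC returns, since WC is alone on near bank
5. HC+WC → (far: all four; near: empty)
Every state respects the constraint.
Minimum trips = 5

5


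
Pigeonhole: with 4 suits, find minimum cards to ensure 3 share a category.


Pigeonhole: to guarantee k in one of n categories, need (k-1)×n + 1.
k = 3, n = 4
Minimum = (3-1) × 4 + 1 = 2 × 4 + 1

9


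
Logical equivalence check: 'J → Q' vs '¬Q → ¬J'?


Expression 1: J → Q
Expression 2: ¬Q → ¬J
Truth table (J Q | Expr1 Expr2):
  T T |   T     T
  T F |   F     F
  F T |   T     T
  F F |   T     T
All 4 rows agree, so the expressions are logically equivalent.

Yes


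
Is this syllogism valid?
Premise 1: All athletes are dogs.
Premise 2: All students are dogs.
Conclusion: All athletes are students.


Premise 1: All athletes are dogs.
Premise 2: All students are dogs.
Conclusion: All athletes are students.
Fallacy: undistributed middle. dogs is predicate in both.
Counterexample: athletes and students could be disjoint subsets of dogs.

Invalid


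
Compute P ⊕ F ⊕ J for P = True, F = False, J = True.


P = True, F = False, J = True
Step 1: P ⊕ F = True XOR False = True
Step 2: True ⊕ J = True XOR True = False
XOR is true when an odd number of operands are true.

False


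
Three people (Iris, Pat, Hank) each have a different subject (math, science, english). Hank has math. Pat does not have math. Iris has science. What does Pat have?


From clues:
  Hank → math
  Iris → science
By elimination, Pat gets the remaining.

english


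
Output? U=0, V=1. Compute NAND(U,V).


U AND V = 0
NOT(0) = 1

1


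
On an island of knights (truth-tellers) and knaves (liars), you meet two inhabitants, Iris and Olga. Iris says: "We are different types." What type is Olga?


Iris says: "We are different types."
Case 1: Iris is a Knight (truth-teller)
  Statement is true → they ARE different → Olga is a Knave
Case 2: Iris is a Knave (liar)
  Statement is false → they are NOT different → Olga is a Knave
In both cases, Olga is a Knave.

Knave


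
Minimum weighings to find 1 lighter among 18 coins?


Each weighing has 3 outcomes (left heavy / balance / right heavy), so k weighings distinguish at most 3^k cases; splitting into three near-equal groups achieves this.
Need 3^k ≥ 18: 3^2 = 9 < 18 ≤ 3^3 = 27
k = ⌈log₃(18)⌉ = 3

3


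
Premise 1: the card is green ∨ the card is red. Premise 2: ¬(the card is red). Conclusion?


Disjunctive syllogism: P ∨ Q, ¬P ⊢ Q
Disjunction: the card is green ∨ the card is red
We know it is not the case that the card is red.
By disjunctive syllogism, the other disjunct must be true.

The card is green


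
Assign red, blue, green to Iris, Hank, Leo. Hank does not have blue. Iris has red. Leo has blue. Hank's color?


From clues:
  Leo → blue
  Iris → red
By elimination, Hank gets the remaining.

green


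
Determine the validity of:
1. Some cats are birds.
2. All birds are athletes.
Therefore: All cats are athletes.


Premise 1: Some cats are birds.
Premise 2: All birds are athletes.
Conclusion: All cats are athletes.
Fallacy: illicit minor. The minor term (cats) is distributed in the conclusion ('All cats ...') but undistributed in its premise ('Some cats are birds' doesn't cover all cats).
Only 'Some cats are athletes' follows, not 'All'.

Invalid


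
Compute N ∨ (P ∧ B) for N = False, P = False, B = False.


N = False, P = False, B = False
Step 1: P ∧ B = False AND False = False
Step 2: N ∨ False = False OR False = False
AND evaluated first (higher precedence); then OR applied.

False


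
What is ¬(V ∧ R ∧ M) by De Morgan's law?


De Morgan's law: ¬(P ∧ Q ∧ R) ≡ ¬P ∨ ¬Q ∨ ¬R
¬(V ∧ R ∧ M) = ¬V ∨ ¬R ∨ ¬M

¬V ∨ ¬R ∨ ¬M


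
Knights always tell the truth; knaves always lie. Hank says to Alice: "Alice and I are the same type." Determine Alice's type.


Hank says: "Alice and I are the same type."
Case 1: Hank is a Knight (truth-teller)
  Statement is true → they ARE the same → Alice is also a Knight
Case 2: Hank is a Knave (liar)
  Statement is false → they are NOT the same → Alice is a Knight
In both cases, Alice is a Knight.

Knight


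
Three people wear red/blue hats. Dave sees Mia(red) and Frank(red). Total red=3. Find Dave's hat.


Total red = 3, seen red = 2
Own red = 3 - 2 = 1
Dave's hat is red.

red


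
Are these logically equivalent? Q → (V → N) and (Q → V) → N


Expression 1: Q → (V → N)
Expression 2: (Q → V) → N
Truth table (Q V N | Expr1 Expr2):
  T T T |   T     T
  T T F |   F     F
  T F T |   T     T
  T F F |   T     T
  F T T |   T     T
  F T F |   T     F   ← differ
  F F T |   T     T
  F F F |   T     F   ← differ
Counterexample: Q=F, V=T, N=F gives Expr1 = T but Expr2 = F, so the expressions are NOT logically equivalent.

No


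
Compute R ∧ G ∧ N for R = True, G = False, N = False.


R = True, G = False, N = False
Step 1: R ∧ G = True AND False = False
Step 2: (False) ∧ N = (False) AND False = False
AND is true only when ALL operands are true.

False


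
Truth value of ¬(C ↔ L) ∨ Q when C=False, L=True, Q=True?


C = False, L = True, Q = True
Expression: ¬(C ↔ L) ∨ Q
Step 1: C ↔ L = (False iff True) = False
Step 2: ¬(C ↔ L) = NOT False = True
Step 3: (True) ∨ Q = True OR True = True

True


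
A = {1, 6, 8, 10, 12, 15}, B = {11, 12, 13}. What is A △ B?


A = {1, 6, 8, 10, 12, 15}
B = {11, 12, 13}
Operation: symmetric difference
In A only: [1, 6, 8, 10, 15], in B only: [11, 13]

{1, 6, 8, 10, 11, 13, 15}


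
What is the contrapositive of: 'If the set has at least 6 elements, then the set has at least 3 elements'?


Original: If the set has at least 6 elements, then the set has at least 3 elements
Contrapositive: If ¬Q, then ¬P
Negate Q: not (the set has at least 3 elements)
Negate P: not (the set has at least 6 elements)

If not (the set has at least 3 elements), then not (the set has at least 6 elements).


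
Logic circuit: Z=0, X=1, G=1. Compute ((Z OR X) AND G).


Z OR X = 0|1 = 1
1 AND 1 = 1

1


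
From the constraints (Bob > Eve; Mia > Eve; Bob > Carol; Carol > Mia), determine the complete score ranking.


Constraints: Bob > Eve; Mia > Eve; Bob > Carol; Carol > Mia
Method: at each step, the next-highest is the one remaining person who never appears on the smaller side of a constraint between remaining people.
  Step 1: remaining {Mia, Eve, Carol, Bob}; on the smaller side: {Mia, Eve, Carol} → Bob is next (Bob > Eve; Bob > Carol).
  Step 2: remaining {Mia, Eve, Carol}; on the smaller side: {Mia, Eve} → Carol is next (Carol > Mia).
  Step 3: remaining {Mia, Eve}; on the smaller side: {Eve} → Mia is next (Mia > Eve).
  Step 4: only Eve remains → lowest.
Final ranking (highest to lowest):

Bob > Carol > Mia > Eve


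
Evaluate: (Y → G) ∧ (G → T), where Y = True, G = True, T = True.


Y = True, G = True, T = True
Step 1: Y → G is false only when Y=True and G=False. Result: True
Step 2: G → T is false only when G=True and T=False. Result: True
Step 3: True ∧ True = True

True


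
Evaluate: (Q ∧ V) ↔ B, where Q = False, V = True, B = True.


Q = False, V = True, B = True
Step 1: Q ∧ V = False AND True = False
Step 2: (False) ↔ B: true when both sides have same truth value.
Result: False ↔ True = False

False


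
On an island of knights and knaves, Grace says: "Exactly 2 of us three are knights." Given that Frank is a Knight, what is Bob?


Grace claims exactly 2 knights among Grace, Frank, Bob.
Given: Frank is a Knight.

Case 1: Grace is a Knight (tells truth)
  Then exactly 2 of the three are knights.
  Counting Grace, Frank: 2 knight(s) so far. Need 0 more → Bob = Knave.
Case 2: Grace is a Knave (lies)
  Then the count is NOT 2.
  If Bob = Knight, count = 2 = 2 → claim would be true, contradicts lie.
  If Bob = Knave, count = 1 ≠ 2 → lie confirmed ✓

Bob is a Knave.

Knave


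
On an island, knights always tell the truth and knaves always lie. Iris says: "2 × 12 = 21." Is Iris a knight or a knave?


Statement: "2 × 12 = 21."
Actual: 2 × 12 = 24
Claimed: 21
Statement is FALSE → Iris lies → Knave

Knave


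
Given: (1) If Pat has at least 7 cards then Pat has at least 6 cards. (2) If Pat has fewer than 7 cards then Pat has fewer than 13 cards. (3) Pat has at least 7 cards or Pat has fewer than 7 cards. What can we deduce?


Constructive dilemma: (P → Q) ∧ (R → S), P ∨ R ⊢ Q ∨ S
Premise 1: Pat has at least 7 cards → Pat has at least 6 cards
Premise 2: Pat has fewer than 7 cards → Pat has fewer than 13 cards
Premise 3: Pat has at least 7 cards ∨ Pat has fewer than 7 cards
Case 1: Assuming Pat has at least 7 cards, then by Premise 1, Pat has at least 6 cards.
Case 2: Assuming Pat has fewer than 7 cards, then by Premise 2, Pat has fewer than 13 cards.
Since one of Pat has at least 7 cards or Pat has fewer than 7 cards must hold, we get Pat has at least 6 cards or Pat has fewer than 13 cards.

Pat has at least 6 cards or Pat has fewer than 13 cards.


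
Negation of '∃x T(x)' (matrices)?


Original: ∃x T(x)
Rule: ¬∀→∃, ¬∃→∀, negate predicate.
Negation: ∀x ¬T(x)

∀x ¬T(x)


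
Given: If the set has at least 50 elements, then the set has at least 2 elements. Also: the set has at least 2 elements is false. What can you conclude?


Modus tollens: P → Q, ¬Q ⊢ ¬P
P: the set has at least 50 elements
Q: the set has at least 2 elements
We have P → Q and Q is false.
By modus tollens, P must be false.

It is not the case that the set has at least 50 elements


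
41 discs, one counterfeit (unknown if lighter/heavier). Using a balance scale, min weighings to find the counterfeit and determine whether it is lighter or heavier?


Let n = 41. 82 possibilities (n discs × lighter/heavier); each weighing has 3 outcomes.
Bound for k weighings: say the first weighing puts j discs on each pan. If it tips, the 2j weighed discs remain suspects (each with a known direction) and k-1 weighings give 3^(k-1) outcomes; 3^(k-1) is odd, so 2j ≤ 3^(k-1) - 1. If it balances, the n - 2j unweighed discs remain with direction unknown: 2(n - 2j) ≤ 3^(k-1) - 1 by the same parity argument. Adding, n ≤ (3^(k-1) - 1) + (3^(k-1) - 1)/2 = (3^k - 3)/2, and the classical three-group strategy achieves this (3 discs in 2 weighings, 12 in 3, 39 in 4, 120 in 5).
So we need the smallest k with (3^k - 3)/2 ≥ 41.
k = 4: (3^4 - 3)/2 = 39 < 41 ✗
k = 5: (3^5 - 3)/2 = 120 ≥ 41 ✓

5


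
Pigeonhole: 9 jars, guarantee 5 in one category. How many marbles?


Pigeonhole: to guarantee k in one of n categories, need (k-1)×n + 1.
k = 5, n = 9
Minimum = (5-1) × 9 + 1 = 4 × 9 + 1

37


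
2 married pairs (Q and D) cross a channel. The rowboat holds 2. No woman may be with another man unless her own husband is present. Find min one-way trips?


Label couples Q and D.
1. WQ+WD → (far: WQ,WD; near: HQ,HD)
2. WQ ←   (far: WD; near: HQ,HD,WQ)
3. HQ+HD → (far: HQ,HD,WD; near: WQ)
4. HQ ←   (far: HD,WD; near: HQ,WQ)  — HQ returns, since WQ is alone on near bank
5. HQ+WQ → (far: all four; near: empty)
Every state respects the constraint.
Minimum trips = 5

5


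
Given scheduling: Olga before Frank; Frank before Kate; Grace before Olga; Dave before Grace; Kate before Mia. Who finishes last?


Constraints: Olga before Frank; Frank before Kate; Grace before Olga; Dave before Grace; Kate before Mia
The last task can have nothing scheduled after it, so it must never appear on the left of a 'before'.
Tasks appearing before some other task: Olga, Frank, Grace, Dave, Kate.
The only task not in that list is Mia → it is last.

Mia


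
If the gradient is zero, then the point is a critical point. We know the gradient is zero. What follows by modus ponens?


Modus ponens: P → Q, P ⊢ Q
P: the gradient is zero
Q: the point is a critical point
We have P → Q and P is true.
By modus ponens, Q must be true.

The point is a critical point


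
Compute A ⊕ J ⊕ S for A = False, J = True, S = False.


A = False, J = True, S = False
Step 1: A ⊕ J = False XOR True = True
Step 2: True ⊕ S = True XOR False = True
XOR is true when an odd number of operands are true.

True


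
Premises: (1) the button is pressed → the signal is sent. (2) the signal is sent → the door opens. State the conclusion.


Hypothetical syllogism: P → Q, Q → R ⊢ P → R
Premise 1: the button is pressed → the signal is sent
Premise 2: the signal is sent → the door opens
Chain the implications: the middle term (the signal is sent) links the two.
Conclusion: If the button is pressed, then the door opens.

If the button is pressed, then the door opens.


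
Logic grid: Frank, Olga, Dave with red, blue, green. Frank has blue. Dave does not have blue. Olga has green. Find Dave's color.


From clues:
  Olga → green
  Frank → blue
By elimination, Dave gets the remaining.

red


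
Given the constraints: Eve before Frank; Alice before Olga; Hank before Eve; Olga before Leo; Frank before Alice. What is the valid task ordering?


Constraints: Eve before Frank; Alice before Olga; Hank before Eve; Olga before Leo; Frank before Alice
Method: repeatedly schedule the remaining task that has no remaining task required before it.
  Step 1: remaining {Frank, Alice, Olga, Eve, Hank, Leo}; every task except Hank still has a predecessor pending → schedule Hank.
  Step 2: remaining {Frank, Alice, Olga, Eve, Leo}; every task except Eve still has a predecessor pending → schedule Eve.
  Step 3: remaining {Frank, Alice, Olga, Leo}; every task except Frank still has a predecessor pending → schedule Frank.
  Step 4: remaining {Alice, Olga, Leo}; every task except Alice still has a predecessor pending → schedule Alice.
  Step 5: remaining {Olga, Leo}; every task except Olga still has a predecessor pending → schedule Olga.
  Step 6: only Leo remains → schedule Leo.
Resulting order:

Hank → Eve → Frank → Alice → Olga → Leo


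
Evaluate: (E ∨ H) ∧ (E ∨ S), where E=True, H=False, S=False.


E = True, H = False, S = False
Expression: (E ∨ H) ∧ (E ∨ S)
Step 1: E ∨ H = True OR False = True
Step 2: E ∨ S = True OR False = True
Step 3: (True) ∧ (True) = True AND True = True

True


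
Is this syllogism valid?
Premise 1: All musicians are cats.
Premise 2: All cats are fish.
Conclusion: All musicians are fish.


Premise 1: All musicians are cats.
Premise 2: All cats are fish.
Conclusion: All musicians are fish.
Barbara syllogism (AAA-1): All A are B, All B are C → All A are C.
Middle term (cats) distributed in premise 2.

Valid


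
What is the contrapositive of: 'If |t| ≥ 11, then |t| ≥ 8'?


Original: If |t| ≥ 11, then |t| ≥ 8
Contrapositive: If ¬Q, then ¬P
Negate Q: not (|t| ≥ 8)
Negate P: not (|t| ≥ 11)

If not (|t| ≥ 8), then not (|t| ≥ 11).


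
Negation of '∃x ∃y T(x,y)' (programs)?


Original: ∃x ∃y T(x,y)
Rule: ¬∀→∃, ¬∃→∀, negate predicate.
Negation: ∀x ∀y ¬T(x,y)

∀x ∀y ¬T(x,y)


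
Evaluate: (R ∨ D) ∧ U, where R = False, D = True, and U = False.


R = False, D = True, U = False
Step 1: R ∨ D = False OR True = True
Step 2: True ∧ U = True AND False = False
OR is true when at least one operand is true; AND requires both.

False


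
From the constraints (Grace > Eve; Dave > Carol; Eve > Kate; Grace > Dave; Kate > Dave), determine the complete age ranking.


Constraints: Grace > Eve; Dave > Carol; Eve > Kate; Grace > Dave; Kate > Dave
Method: at each step, the next-highest is the one remaining person who never appears on the smaller side of a constraint between remaining people.
  Step 1: remaining {Kate, Eve, Dave, Carol, Grace}; on the smaller side: {Kate, Eve, Dave, Carol} → Grace is next (Grace > Eve; Grace > Dave).
  Step 2: remaining {Kate, Eve, Dave, Carol}; on the smaller side: {Kate, Dave, Carol} → Eve is next (Eve > Kate).
  Step 3: remaining {Kate, Dave, Carol}; on the smaller side: {Dave, Carol} → Kate is next (Kate > Dave).
  Step 4: remaining {Dave, Carol}; on the smaller side: {Carol} → Dave is next (Dave > Carol).
  Step 5: only Carol remains → lowest.
Final ranking (highest to lowest):

Grace > Eve > Kate > Dave > Carol


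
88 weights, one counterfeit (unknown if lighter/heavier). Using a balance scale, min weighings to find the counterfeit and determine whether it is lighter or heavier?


Let n = 88. 176 possibilities (n weights × lighter/heavier); each weighing has 3 outcomes.
Bound for k weighings: say the first weighing puts j weights on each pan. If it tips, the 2j weighed weights remain suspects (each with a known direction) and k-1 weighings give 3^(k-1) outcomes; 3^(k-1) is odd, so 2j ≤ 3^(k-1) - 1. If it balances, the n - 2j unweighed weights remain with direction unknown: 2(n - 2j) ≤ 3^(k-1) - 1 by the same parity argument. Adding, n ≤ (3^(k-1) - 1) + (3^(k-1) - 1)/2 = (3^k - 3)/2, and the classical three-group strategy achieves this (3 weights in 2 weighings, 12 in 3, 39 in 4, 120 in 5).
So we need the smallest k with (3^k - 3)/2 ≥ 88.
k = 4: (3^4 - 3)/2 = 39 < 88 ✗
k = 5: (3^5 - 3)/2 = 120 ≥ 88 ✓

5


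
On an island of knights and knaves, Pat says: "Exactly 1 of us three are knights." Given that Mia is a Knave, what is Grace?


Pat claims exactly 1 knights among Pat, Mia, Grace.
Given: Mia is a Knave.

Case 1: Pat is a Knight (tells truth)
  Then exactly 1 of the three are knights.
  Counting Pat, Mia: 1 knight(s) so far. Need 0 more → Grace = Knave.
Case 2: Pat is a Knave (lies)
  Then the count is NOT 1.
  If Grace = Knight, count = 1 = 1 → claim would be true, contradicts lie.
  If Grace = Knave, count = 0 ≠ 1 → lie confirmed ✓

Grace is a Knave.

Knave


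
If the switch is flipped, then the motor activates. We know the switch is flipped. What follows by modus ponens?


Modus ponens: P → Q, P ⊢ Q
P: the switch is flipped
Q: the motor activates
We have P → Q and P is true.
By modus ponens, Q must be true.

The motor activates


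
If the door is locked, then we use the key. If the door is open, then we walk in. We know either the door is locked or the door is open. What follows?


Constructive dilemma: (P → Q) ∧ (R → S), P ∨ R ⊢ Q ∨ S
Premise 1: the door is locked → we use the key
Premise 2: the door is open → we walk in
Premise 3: the door is locked ∨ the door is open
Case 1: Assuming the door is locked, then by Premise 1, we use the key.
Case 2: Assuming the door is open, then by Premise 2, we walk in.
Since one of the door is locked or the door is open must hold, we get we use the key or we walk in.

We use the key or we walk in.


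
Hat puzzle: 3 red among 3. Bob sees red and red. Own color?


Total red = 3, seen red = 2
Own red = 3 - 2 = 1
Bob's hat is red.

red


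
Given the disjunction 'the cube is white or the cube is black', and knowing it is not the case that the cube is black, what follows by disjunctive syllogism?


Disjunctive syllogism: P ∨ Q, ¬P ⊢ Q
Disjunction: the cube is white ∨ the cube is black
We know it is not the case that the cube is black.
By disjunctive syllogism, the other disjunct must be true.

The cube is white


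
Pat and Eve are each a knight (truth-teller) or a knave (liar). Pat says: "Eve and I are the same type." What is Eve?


Pat says: "Eve and I are the same type."
Case 1: Pat is a Knight (truth-teller)
  Statement is true → they ARE the same → Eve is also a Knight
Case 2: Pat is a Knave (liar)
  Statement is false → they are NOT the same → Eve is a Knight
In both cases, Eve is a Knight.

Knight


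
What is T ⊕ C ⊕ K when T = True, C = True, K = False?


T = True, C = True, K = False
Step 1: T ⊕ C = True XOR True = False
Step 2: False ⊕ K = False XOR False = False
XOR is true when an odd number of operands are true.

False


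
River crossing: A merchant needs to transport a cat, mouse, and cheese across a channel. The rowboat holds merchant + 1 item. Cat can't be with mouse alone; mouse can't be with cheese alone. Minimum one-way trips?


1. merchant+mouse → 2. merchant ← 3. merchant+cat → 4. merchant+mouse ← 5. merchant+cheese → 6. merchant ← 7. merchant+mouse →
Minimum trips = 7

7


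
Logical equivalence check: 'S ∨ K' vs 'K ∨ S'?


Expression 1: S ∨ K
Expression 2: K ∨ S
Truth table (S K | Expr1 Expr2):
  T T |   T     T
  T F |   T     T
  F T |   T     T
  F F |   F     F
All 4 rows agree, so the expressions are logically equivalent.

Yes


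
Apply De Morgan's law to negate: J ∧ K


De Morgan's law: ¬(P ∧ Q) ≡ ¬P ∨ ¬Q
¬(J ∧ K) = ¬J ∨ ¬K

¬J ∨ ¬K


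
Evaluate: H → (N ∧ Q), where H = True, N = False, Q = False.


H = True, N = False, Q = False
Step 1: N ∧ Q = False AND False = False
Step 2: H → (False): false only when H=True and consequent=False.
Result: False

False


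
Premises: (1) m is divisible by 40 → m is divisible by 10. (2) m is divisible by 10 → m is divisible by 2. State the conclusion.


Hypothetical syllogism: P → Q, Q → R ⊢ P → R
Premise 1: m is divisible by 40 → m is divisible by 10
Premise 2: m is divisible by 10 → m is divisible by 2
Chain the implications: the middle term (m is divisible by 10) links the two.
Conclusion: If m is divisible by 40, then m is divisible by 2.

If m is divisible by 40, then m is divisible by 2.


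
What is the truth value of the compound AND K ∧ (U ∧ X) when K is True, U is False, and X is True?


K = True, U = False, X = True
Step 1: U ∧ X = False AND True = False
Step 2: K ∧ False = True AND False = False
AND is true only when ALL operands are true.

False


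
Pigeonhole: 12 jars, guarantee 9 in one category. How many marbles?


Pigeonhole: to guarantee k in one of n categories, need (k-1)×n + 1.
k = 9, n = 12
Minimum = (9-1) × 12 + 1 = 8 × 12 + 1

97


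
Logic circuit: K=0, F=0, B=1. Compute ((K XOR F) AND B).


K XOR F = 0^0 = 0
0 AND 1 = 0

0


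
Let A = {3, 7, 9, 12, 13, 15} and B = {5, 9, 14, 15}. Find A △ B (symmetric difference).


A = {3, 7, 9, 12, 13, 15}
B = {5, 9, 14, 15}
Operation: symmetric difference
In A only: [3, 7, 12, 13], in B only: [5, 14]

{3, 5, 7, 12, 13, 14}


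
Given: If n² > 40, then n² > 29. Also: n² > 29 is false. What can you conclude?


Modus tollens: P → Q, ¬Q ⊢ ¬P
P: n² > 40
Q: n² > 29
We have P → Q and Q is false.
By modus tollens, P must be false.

It is not the case that n² > 40


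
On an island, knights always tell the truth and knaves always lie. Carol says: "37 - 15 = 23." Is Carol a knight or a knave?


Statement: "37 - 15 = 23."
Actual: 37 - 15 = 22
Claimed: 23
Statement is FALSE → Carol lies → Knave

Knave


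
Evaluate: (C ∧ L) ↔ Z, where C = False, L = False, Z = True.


C = False, L = False, Z = True
Step 1: C ∧ L = False AND False = False
Step 2: (False) ↔ Z: true when both sides have same truth value.
Result: False ↔ True = False

False


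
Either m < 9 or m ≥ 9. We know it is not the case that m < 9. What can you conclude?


Disjunctive syllogism: P ∨ Q, ¬P ⊢ Q
Disjunction: m < 9 ∨ m ≥ 9
We know it is not the case that m < 9.
By disjunctive syllogism, the other disjunct must be true.

m ≥ 9


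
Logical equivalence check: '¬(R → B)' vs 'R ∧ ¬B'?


Expression 1: ¬(R → B)
Expression 2: R ∧ ¬B
Truth table (R B | Expr1 Expr2):
  T T |   F     F
  T F |   T     T
  F T |   F     F
  F F |   F     F
All 4 rows agree, so the expressions are logically equivalent.

Yes


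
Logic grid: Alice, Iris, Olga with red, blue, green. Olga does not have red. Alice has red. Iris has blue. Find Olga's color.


From clues:
  Iris → blue
  Alice → red
By elimination, Olga gets the remaining.

green


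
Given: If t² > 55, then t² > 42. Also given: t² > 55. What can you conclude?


Modus ponens: P → Q, P ⊢ Q
P: t² > 55
Q: t² > 42
We have P → Q and P is true.
By modus ponens, Q must be true.

t² > 42


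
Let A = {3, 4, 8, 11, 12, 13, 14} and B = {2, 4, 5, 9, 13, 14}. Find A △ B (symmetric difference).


A = {3, 4, 8, 11, 12, 13, 14}
B = {2, 4, 5, 9, 13, 14}
Operation: symmetric difference
In A only: [3, 8, 11, 12], in B only: [2, 5, 9]

{2, 3, 5, 8, 9, 11, 12}


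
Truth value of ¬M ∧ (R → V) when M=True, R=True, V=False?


M = True, R = True, V = False
Expression: ¬M ∧ (R → V)
Step 1: ¬M = NOT True = False
Step 2: R → V = True → False (false only if R=True, V=False) = False
Step 3: (False) ∧ (False) = False AND False = False

False


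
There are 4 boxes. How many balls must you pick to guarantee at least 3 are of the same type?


Pigeonhole: to guarantee k in one of n categories, need (k-1)×n + 1.
k = 3, n = 4
Minimum = (3-1) × 4 + 1 = 2 × 4 + 1

9


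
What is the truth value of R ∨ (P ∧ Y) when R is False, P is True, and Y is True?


R = False, P = True, Y = True
Step 1: P ∧ Y = True AND True = True
Step 2: R ∨ True = False OR True = True
AND evaluated first (higher precedence); then OR applied.

True


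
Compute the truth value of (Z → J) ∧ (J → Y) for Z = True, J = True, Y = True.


Z = True, J = True, Y = True
Step 1: Z → J is false only when Z=True and J=False. Result: True
Step 2: J → Y is false only when J=True and Y=False. Result: True
Step 3: True ∧ True = True

True


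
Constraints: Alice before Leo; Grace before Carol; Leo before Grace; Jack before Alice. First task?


Constraints: Alice before Leo; Grace before Carol; Leo before Grace; Jack before Alice
The first task can have nothing scheduled before it, so it must never appear on the right of a 'before'.
Tasks appearing after some 'before': Leo, Carol, Grace, Alice.
The only task not in that list is Jack → it is first.

Jack


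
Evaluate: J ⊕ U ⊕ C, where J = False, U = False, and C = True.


J = False, U = False, C = True
Step 1: J ⊕ U = False XOR False = False
Step 2: False ⊕ C = False XOR True = True
XOR is true when an odd number of operands are true.

True


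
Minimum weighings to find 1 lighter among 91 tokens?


Each weighing has 3 outcomes (left heavy / balance / right heavy), so k weighings distinguish at most 3^k cases; splitting into three near-equal groups achieves this.
Need 3^k ≥ 91: 3^4 = 81 < 91 ≤ 3^5 = 243
k = ⌈log₃(91)⌉ = 5

5


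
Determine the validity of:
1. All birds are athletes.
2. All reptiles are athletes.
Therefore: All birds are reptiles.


Premise 1: All birds are athletes.
Premise 2: All reptiles are athletes.
Conclusion: All birds are reptiles.
Fallacy: undistributed middle. athletes is predicate in both.
Counterexample: birds and reptiles could be disjoint subsets of athletes.

Invalid


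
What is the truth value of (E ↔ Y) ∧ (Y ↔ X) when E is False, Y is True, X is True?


E = False, Y = True, X = True
Step 1: E ↔ Y is true when E and Y have the same value. Result: False
Step 2: Y ↔ X is true when Y and X have the same value. Result: True
Step 3: False ∧ True = False

False


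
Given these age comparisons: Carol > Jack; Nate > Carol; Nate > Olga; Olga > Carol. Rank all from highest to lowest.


Constraints: Carol > Jack; Nate > Carol; Nate > Olga; Olga > Carol
Method: at each step, the next-highest is the one remaining person who never appears on the smaller side of a constraint between remaining people.
  Step 1: remaining {Nate, Carol, Jack, Olga}; on the smaller side: {Carol, Jack, Olga} → Nate is next (Nate > Carol; Nate > Olga).
  Step 2: remaining {Carol, Jack, Olga}; on the smaller side: {Carol, Jack} → Olga is next (Olga > Carol).
  Step 3: remaining {Carol, Jack}; on the smaller side: {Jack} → Carol is next (Carol > Jack).
  Step 4: only Jack remains → lowest.
Final ranking (highest to lowest):

Nate > Olga > Carol > Jack


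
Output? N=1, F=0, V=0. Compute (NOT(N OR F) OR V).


N OR F = 1
NOT(1) = 0
0 OR 0 = 0

0


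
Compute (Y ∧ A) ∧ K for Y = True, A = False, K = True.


Y = True, A = False, K = True
Step 1: Y ∧ A = True AND False = False
Step 2: False ∧ K = False AND True = False
AND is true only when ALL operands are true.

False


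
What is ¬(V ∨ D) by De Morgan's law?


De Morgan's law: ¬(P ∨ Q) ≡ ¬P ∧ ¬Q
¬(V ∨ D) = ¬V ∧ ¬D

¬V ∧ ¬D


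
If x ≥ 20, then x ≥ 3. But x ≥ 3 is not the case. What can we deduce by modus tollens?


Modus tollens: P → Q, ¬Q ⊢ ¬P
P: x ≥ 20
Q: x ≥ 3
We have P → Q and Q is false.
By modus tollens, P must be false.

It is not the case that x ≥ 20


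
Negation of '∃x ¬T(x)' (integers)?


Original: ∃x ¬T(x)
Rule: ¬∀→∃, ¬∃→∀, negate predicate.
Negation: ∀x T(x)

∀x T(x)


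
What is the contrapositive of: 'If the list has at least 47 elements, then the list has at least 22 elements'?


Original: If the list has at least 47 elements, then the list has at least 22 elements
Contrapositive: If ¬Q, then ¬P
Negate Q: not (the list has at least 22 elements)
Negate P: not (the list has at least 47 elements)

If not (the list has at least 22 elements), then not (the list has at least 47 elements).


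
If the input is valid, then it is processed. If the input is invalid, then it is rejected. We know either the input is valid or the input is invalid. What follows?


Constructive dilemma: (P → Q) ∧ (R → S), P ∨ R ⊢ Q ∨ S
Premise 1: the input is valid → it is processed
Premise 2: the input is invalid → it is rejected
Premise 3: the input is valid ∨ the input is invalid
Case 1: Assuming the input is valid, then by Premise 1, it is processed.
Case 2: Assuming the input is invalid, then by Premise 2, it is rejected.
Since one of the input is valid or the input is invalid must hold, we get it is processed or it is rejected.

It is processed or it is rejected.


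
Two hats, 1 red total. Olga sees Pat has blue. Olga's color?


Total red = 1, Pat = blue
Red accounted for: 0
Remaining for Olga: 1
Olga's hat is red.

red


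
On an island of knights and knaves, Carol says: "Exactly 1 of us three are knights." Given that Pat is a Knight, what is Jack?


Carol claims exactly 1 knights among Carol, Pat, Jack.
Given: Pat is a Knight.

Case 1: Carol is a Knight (tells truth)
  Then exactly 1 of the three are knights.
  Counting Carol, Pat: 2 knight(s) so far. Need -1 more → impossible.
Case 2: Carol is a Knave (lies)
  Then the count is NOT 1.
  If Jack = Knave, count = 1 = 1 → claim would be true, contradicts lie.
  If Jack = Knight, count = 2 ≠ 1 → lie confirmed ✓

Jack is a Knight.

Knight


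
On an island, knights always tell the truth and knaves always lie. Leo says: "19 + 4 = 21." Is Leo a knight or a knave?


Statement: "19 + 4 = 21."
Actual: 19 + 4 = 23
Claimed: 21
Statement is FALSE → Leo lies → Knave

Knave


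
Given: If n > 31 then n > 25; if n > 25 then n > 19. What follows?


Hypothetical syllogism: P → Q, Q → R ⊢ P → R
Premise 1: n > 31 → n > 25
Premise 2: n > 25 → n > 19
Chain the implications: the middle term (n > 25) links the two.
Conclusion: If n > 31, then n > 19.

If n > 31, then n > 19.


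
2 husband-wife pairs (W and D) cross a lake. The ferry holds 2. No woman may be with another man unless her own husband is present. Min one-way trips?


Label couples W and D.
1. WW+WD → (far: WW,WD; near: HW,HD)
2. WW ←   (far: WD; near: HW,HD,WW)
3. HW+HD → (far: HW,HD,WD; near: WW)
4. HW ←   (far: HD,WD; near: HW,WW)  — HW returns, since WW is alone on near bank
5. HW+WW → (far: all four; near: empty)
Every state respects the constraint.
Minimum trips = 5

5


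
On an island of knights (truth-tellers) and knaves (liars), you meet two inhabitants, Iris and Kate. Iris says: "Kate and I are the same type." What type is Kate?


Iris says: "Kate and I are the same type."
Case 1: Iris is a Knight (truth-teller)
  Statement is true → they ARE the same → Kate is also a Knight
Case 2: Iris is a Knave (liar)
  Statement is false → they are NOT the same → Kate is a Knight
In both cases, Kate is a Knight.

Knight


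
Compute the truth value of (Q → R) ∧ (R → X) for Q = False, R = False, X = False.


Q = False, R = False, X = False
Step 1: Q → R is false only when Q=True and R=False. Result: True
Step 2: R → X is false only when R=True and X=False. Result: True
Step 3: True ∧ True = True

True


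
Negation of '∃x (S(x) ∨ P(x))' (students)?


Original: ∃x (S(x) ∨ P(x))
Rule: ¬∀→∃, ¬∃→∀, negate predicate.
Negation: ∀x (¬S(x) ∧ ¬P(x))

∀x (¬S(x) ∧ ¬P(x))


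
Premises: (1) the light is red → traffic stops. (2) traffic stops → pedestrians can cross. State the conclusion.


Hypothetical syllogism: P → Q, Q → R ⊢ P → R
Premise 1: the light is red → traffic stops
Premise 2: traffic stops → pedestrians can cross
Chain the implications: the middle term (traffic stops) links the two.
Conclusion: If the light is red, then pedestrians can cross.

If the light is red, then pedestrians can cross.


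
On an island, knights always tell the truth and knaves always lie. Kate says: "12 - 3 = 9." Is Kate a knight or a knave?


Statement: "12 - 3 = 9."
Actual: 12 - 3 = 9
Claimed: 9
Statement is TRUE → Kate tells the truth → Knight

Knight


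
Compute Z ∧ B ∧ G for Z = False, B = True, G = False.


Z = False, B = True, G = False
Step 1: Z ∧ B = False AND True = False
Step 2: (False) ∧ G = (False) AND False = False
AND is true only when ALL operands are true.

False


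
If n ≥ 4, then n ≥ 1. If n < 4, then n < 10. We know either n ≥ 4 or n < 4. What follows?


Constructive dilemma: (P → Q) ∧ (R → S), P ∨ R ⊢ Q ∨ S
Premise 1: n ≥ 4 → n ≥ 1
Premise 2: n < 4 → n < 10
Premise 3: n ≥ 4 ∨ n < 4
Case 1: Assuming n ≥ 4, then by Premise 1, n ≥ 1.
Case 2: Assuming n < 4, then by Premise 2, n < 10.
Since one of n ≥ 4 or n < 4 must hold, we get n ≥ 1 or n < 10.

n ≥ 1 or n < 10.


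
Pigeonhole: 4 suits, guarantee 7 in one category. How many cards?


Pigeonhole: to guarantee k in one of n categories, need (k-1)×n + 1.
k = 7, n = 4
Minimum = (7-1) × 4 + 1 = 6 × 4 + 1

25


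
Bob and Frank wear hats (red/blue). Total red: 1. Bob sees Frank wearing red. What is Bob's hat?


Total red = 1, Frank = red
Red accounted for: 1
Remaining for Bob: 0
Bob's hat is blue.

blue


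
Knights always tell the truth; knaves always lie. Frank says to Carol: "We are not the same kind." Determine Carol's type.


Frank says: "We are not the same kind."
Case 1: Frank is a Knight (truth-teller)
  Statement is true → they ARE different → Carol is a Knave
Case 2: Frank is a Knave (liar)
  Statement is false → they are NOT different → Carol is a Knave
In both cases, Carol is a Knave.

Knave


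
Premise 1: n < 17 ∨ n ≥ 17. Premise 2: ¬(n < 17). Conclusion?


Disjunctive syllogism: P ∨ Q, ¬P ⊢ Q
Disjunction: n < 17 ∨ n ≥ 17
We know it is not the case that n < 17.
By disjunctive syllogism, the other disjunct must be true.

n ≥ 17


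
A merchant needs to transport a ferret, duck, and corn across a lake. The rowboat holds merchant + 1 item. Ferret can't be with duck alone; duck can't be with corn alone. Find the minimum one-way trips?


1. merchant+duck → 2. merchant ← 3. merchant+ferret → 4. merchant+duck ← 5. merchant+corn → 6. merchant ← 7. merchant+duck →
Minimum trips = 7

7


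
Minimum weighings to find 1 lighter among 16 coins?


Each weighing has 3 outcomes (left heavy / balance / right heavy), so k weighings distinguish at most 3^k cases; splitting into three near-equal groups achieves this.
Need 3^k ≥ 16: 3^2 = 9 < 16 ≤ 3^3 = 27
k = ⌈log₃(16)⌉ = 3

3
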